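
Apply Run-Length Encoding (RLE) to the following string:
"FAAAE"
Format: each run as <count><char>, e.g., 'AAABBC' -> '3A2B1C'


Scanning runs left to right:
  i=0: run of 'F' x 1 -> '1F'
  i=1: run of 'A' x 3 -> '3A'
  i=4: run of 'E' x 1 -> '1E'

RLE = 1F3A1E


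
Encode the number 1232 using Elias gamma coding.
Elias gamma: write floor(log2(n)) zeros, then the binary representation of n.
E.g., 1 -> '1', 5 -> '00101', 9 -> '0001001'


num_bits = floor(log2(1232)) + 1 = 11
leading_zeros = num_bits - 1 = 10
binary(1232) = 10011010000

Elias gamma(1232) = '0000000000' + '10011010000' = 000000000010011010000 (21 bits)


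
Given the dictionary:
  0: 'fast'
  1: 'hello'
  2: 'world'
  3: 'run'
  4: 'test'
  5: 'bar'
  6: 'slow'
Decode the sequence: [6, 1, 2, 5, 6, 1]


Look up each index in the dictionary:
  6 -> 'slow'
  1 -> 'hello'
  2 -> 'world'
  5 -> 'bar'
  6 -> 'slow'
  1 -> 'hello'

Decoded: "slow hello world bar slow hello"


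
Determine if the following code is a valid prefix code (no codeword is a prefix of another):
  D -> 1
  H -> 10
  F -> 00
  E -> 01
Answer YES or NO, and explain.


Checking each pair (does one codeword prefix another?):
  D='1' vs H='10': prefix -- VIOLATION

NO -- this is NOT a valid prefix code. D (1) is a prefix of H (10).


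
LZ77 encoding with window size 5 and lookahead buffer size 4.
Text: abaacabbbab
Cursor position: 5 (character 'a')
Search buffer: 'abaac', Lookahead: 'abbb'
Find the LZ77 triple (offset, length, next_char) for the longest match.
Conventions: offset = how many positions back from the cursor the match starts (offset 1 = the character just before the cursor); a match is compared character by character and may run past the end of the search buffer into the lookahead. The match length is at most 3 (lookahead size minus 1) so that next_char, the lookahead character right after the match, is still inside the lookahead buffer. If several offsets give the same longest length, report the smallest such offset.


Try each offset into the search buffer:
  offset=1 (pos 4, char 'c'): match length 0
  offset=2 (pos 3, char 'a'): match length 1
  offset=3 (pos 2, char 'a'): match length 1
  offset=4 (pos 1, char 'b'): match length 0
  offset=5 (pos 0, char 'a'): match length 2
Longest match has length 2 at offset 5.
next_char = character at position 5 + 2 = 7 -> 'b'

Best match: offset=5, length=2 (matching 'ab' starting at position 0)
LZ77 triple: (5, 2, 'b')


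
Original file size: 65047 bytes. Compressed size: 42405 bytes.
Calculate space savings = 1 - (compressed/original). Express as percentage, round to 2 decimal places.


ratio = compressed/original = 42405/65047 = 0.651913
savings = 1 - ratio = 1 - 0.651913 = 0.348087
as a percentage: 0.348087 * 100 = 34.81%

Space savings = 1 - 42405/65047 = 34.81%


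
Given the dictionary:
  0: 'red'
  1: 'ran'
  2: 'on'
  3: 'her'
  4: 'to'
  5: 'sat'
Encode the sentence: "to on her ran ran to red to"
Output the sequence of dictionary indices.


Look up each word in the dictionary:
  'to' -> 4
  'on' -> 2
  'her' -> 3
  'ran' -> 1
  'ran' -> 1
  'to' -> 4
  'red' -> 0
  'to' -> 4

Encoded: [4, 2, 3, 1, 1, 4, 0, 4]


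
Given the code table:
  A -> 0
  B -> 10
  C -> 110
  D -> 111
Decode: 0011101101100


Decoding:
0 -> A
0 -> A
111 -> D
0 -> A
110 -> C
110 -> C
0 -> A


Result: AADACCA


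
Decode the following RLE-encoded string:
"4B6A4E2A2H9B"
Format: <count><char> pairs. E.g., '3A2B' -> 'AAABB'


Expanding each <count><char> pair:
  4B -> 'BBBB'
  6A -> 'AAAAAA'
  4E -> 'EEEE'
  2A -> 'AA'
  2H -> 'HH'
  9B -> 'BBBBBBBBB'

Decoded = BBBBAAAAAAEEEEAAHHBBBBBBBBB


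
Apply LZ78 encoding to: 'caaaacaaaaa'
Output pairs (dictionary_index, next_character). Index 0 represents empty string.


LZ78 encoding steps:
Dictionary: {0: ''}
Step 1: w='' (idx 0), next='c' -> output (0, 'c'), add 'c' as idx 1
Step 2: w='' (idx 0), next='a' -> output (0, 'a'), add 'a' as idx 2
Step 3: w='a' (idx 2), next='a' -> output (2, 'a'), add 'aa' as idx 3
Step 4: w='a' (idx 2), next='c' -> output (2, 'c'), add 'ac' as idx 4
Step 5: w='aa' (idx 3), next='a' -> output (3, 'a'), add 'aaa' as idx 5
Step 6: w='aa' (idx 3), end of input -> output (3, '')


Encoded: [(0, 'c'), (0, 'a'), (2, 'a'), (2, 'c'), (3, 'a'), (3, '')]


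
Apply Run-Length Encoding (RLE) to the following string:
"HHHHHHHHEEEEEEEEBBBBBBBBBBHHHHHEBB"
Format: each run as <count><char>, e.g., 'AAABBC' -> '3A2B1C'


Scanning runs left to right:
  i=0: run of 'H' x 8 -> '8H'
  i=8: run of 'E' x 8 -> '8E'
  i=16: run of 'B' x 10 -> '10B'
  i=26: run of 'H' x 5 -> '5H'
  i=31: run of 'E' x 1 -> '1E'
  i=32: run of 'B' x 2 -> '2B'

RLE = 8H8E10B5H1E2B


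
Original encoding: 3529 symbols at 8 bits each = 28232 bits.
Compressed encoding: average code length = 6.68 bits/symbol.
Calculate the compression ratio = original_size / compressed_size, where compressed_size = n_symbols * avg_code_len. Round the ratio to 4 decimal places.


original_size = n_symbols * orig_bits = 3529 * 8 = 28232 bits
compressed_size = n_symbols * avg_code_len = 3529 * 6.68 = 23573.72 bits
ratio = original_size / compressed_size = 28232 / 23573.72 = 1.1976

Compression ratio = 1.1976


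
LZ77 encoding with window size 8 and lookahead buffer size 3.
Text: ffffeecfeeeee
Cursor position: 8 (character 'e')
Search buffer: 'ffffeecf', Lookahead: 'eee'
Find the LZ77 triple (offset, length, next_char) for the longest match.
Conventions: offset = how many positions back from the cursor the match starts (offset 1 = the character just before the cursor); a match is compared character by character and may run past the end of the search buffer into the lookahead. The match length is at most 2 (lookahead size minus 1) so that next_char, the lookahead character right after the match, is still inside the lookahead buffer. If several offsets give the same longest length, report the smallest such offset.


Try each offset into the search buffer:
  offset=1 (pos 7, char 'f'): match length 0
  offset=2 (pos 6, char 'c'): match length 0
  offset=3 (pos 5, char 'e'): match length 1
  offset=4 (pos 4, char 'e'): match length 2
  offset=5 (pos 3, char 'f'): match length 0
  offset=6 (pos 2, char 'f'): match length 0
  offset=7 (pos 1, char 'f'): match length 0
  offset=8 (pos 0, char 'f'): match length 0
Longest match has length 2 at offset 4.
next_char = character at position 8 + 2 = 10 -> 'e'

Best match: offset=4, length=2 (matching 'ee' starting at position 4)
LZ77 triple: (4, 2, 'e')


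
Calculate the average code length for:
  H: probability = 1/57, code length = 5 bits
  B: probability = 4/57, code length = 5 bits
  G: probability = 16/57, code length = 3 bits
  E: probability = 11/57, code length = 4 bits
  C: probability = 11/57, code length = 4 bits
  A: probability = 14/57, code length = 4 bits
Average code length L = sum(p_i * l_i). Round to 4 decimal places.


Weighted contributions p_i * l_i:
  H: (1/57) * 5 = 5/57
  B: (4/57) * 5 = 20/57
  G: (16/57) * 3 = 48/57
  E: (11/57) * 4 = 44/57
  C: (11/57) * 4 = 44/57
  A: (14/57) * 4 = 56/57
Sum = (5 + 20 + 48 + 44 + 44 + 56)/57 = 217/57

L = 217/57 = 3.8070 bits/symbol


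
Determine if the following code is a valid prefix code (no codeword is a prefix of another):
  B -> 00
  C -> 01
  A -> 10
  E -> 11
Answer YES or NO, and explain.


Checking each pair (does one codeword prefix another?):
  B='00' vs C='01': no prefix
  B='00' vs A='10': no prefix
  B='00' vs E='11': no prefix
  C='01' vs B='00': no prefix
  C='01' vs A='10': no prefix
  C='01' vs E='11': no prefix
  A='10' vs B='00': no prefix
  A='10' vs C='01': no prefix
  A='10' vs E='11': no prefix
  E='11' vs B='00': no prefix
  E='11' vs C='01': no prefix
  E='11' vs A='10': no prefix
No violation found over all pairs.

YES -- this is a valid prefix code. No codeword is a prefix of any other codeword.


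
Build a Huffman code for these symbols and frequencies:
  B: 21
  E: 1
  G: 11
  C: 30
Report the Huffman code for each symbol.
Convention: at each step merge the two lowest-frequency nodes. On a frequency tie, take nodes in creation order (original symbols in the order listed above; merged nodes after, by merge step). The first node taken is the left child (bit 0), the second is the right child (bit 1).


Huffman tree construction:
Step 1: Merge E(1) + G(11) = 12
Step 2: Merge (E+G)(12) + B(21) = 33
Step 3: Merge C(30) + ((E+G)+B)(33) = 63
Read each symbol's code off the tree from the root (left child = 0, right child = 1).

Codes:
  B: 11 (length 2)
  E: 100 (length 3)
  G: 101 (length 3)
  C: 0 (length 1)
Average code length: 108/63 = 1.7143 bits/symbol


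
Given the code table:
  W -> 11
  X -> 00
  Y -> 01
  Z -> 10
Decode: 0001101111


Decoding:
00 -> X
01 -> Y
10 -> Z
11 -> W
11 -> W


Result: XYZWW


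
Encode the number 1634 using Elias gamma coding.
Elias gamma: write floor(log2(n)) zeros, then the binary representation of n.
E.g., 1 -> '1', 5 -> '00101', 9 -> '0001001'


num_bits = floor(log2(1634)) + 1 = 11
leading_zeros = num_bits - 1 = 10
binary(1634) = 11001100010

Elias gamma(1634) = '0000000000' + '11001100010' = 000000000011001100010 (21 bits)


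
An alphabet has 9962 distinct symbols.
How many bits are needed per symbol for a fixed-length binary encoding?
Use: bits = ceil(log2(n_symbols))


log2(9962) = 13.2822
Bracket: 2^13 = 8192 < 9962 <= 2^14 = 16384
So ceil(log2(9962)) = 14

bits = ceil(log2(9962)) = ceil(13.2822) = 14 bits


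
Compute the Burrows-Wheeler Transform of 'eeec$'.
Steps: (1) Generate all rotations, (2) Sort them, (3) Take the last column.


Rotations (sorted):
  0: $eeec -> last char: c
  1: c$eee -> last char: e
  2: ec$ee -> last char: e
  3: eec$e -> last char: e
  4: eeec$ -> last char: $


BWT = ceee$


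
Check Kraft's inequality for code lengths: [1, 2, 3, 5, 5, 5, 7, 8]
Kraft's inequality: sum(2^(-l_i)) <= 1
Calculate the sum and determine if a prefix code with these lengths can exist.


Sum = 2^(-1) + 2^(-2) + 2^(-3) + 2^(-5) + 2^(-5) + 2^(-5) + 2^(-7) + 2^(-8)
    = 0.5 + 0.25 + 0.125 + 0.03125 + 0.03125 + 0.03125 + 0.0078125 + 0.00390625
    = 251/256 = 0.98046875
Since 0.98046875 <= 1, Kraft's inequality IS satisfied.
A prefix code with these lengths CAN exist.

Kraft sum = 0.98046875. Satisfied.


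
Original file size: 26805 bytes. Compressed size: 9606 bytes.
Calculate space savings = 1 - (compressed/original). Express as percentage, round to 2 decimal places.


ratio = compressed/original = 9606/26805 = 0.358366
savings = 1 - ratio = 1 - 0.358366 = 0.641634
as a percentage: 0.641634 * 100 = 64.16%

Space savings = 1 - 9606/26805 = 64.16%


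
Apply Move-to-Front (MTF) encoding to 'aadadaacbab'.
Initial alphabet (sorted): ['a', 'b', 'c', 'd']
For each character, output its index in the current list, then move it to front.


MTF encoding:
'a': index 0 in ['a', 'b', 'c', 'd'] -> ['a', 'b', 'c', 'd']
'a': index 0 in ['a', 'b', 'c', 'd'] -> ['a', 'b', 'c', 'd']
'd': index 3 in ['a', 'b', 'c', 'd'] -> ['d', 'a', 'b', 'c']
'a': index 1 in ['d', 'a', 'b', 'c'] -> ['a', 'd', 'b', 'c']
'd': index 1 in ['a', 'd', 'b', 'c'] -> ['d', 'a', 'b', 'c']
'a': index 1 in ['d', 'a', 'b', 'c'] -> ['a', 'd', 'b', 'c']
'a': index 0 in ['a', 'd', 'b', 'c'] -> ['a', 'd', 'b', 'c']
'c': index 3 in ['a', 'd', 'b', 'c'] -> ['c', 'a', 'd', 'b']
'b': index 3 in ['c', 'a', 'd', 'b'] -> ['b', 'c', 'a', 'd']
'a': index 2 in ['b', 'c', 'a', 'd'] -> ['a', 'b', 'c', 'd']
'b': index 1 in ['a', 'b', 'c', 'd'] -> ['b', 'a', 'c', 'd']


Output: [0, 0, 3, 1, 1, 1, 0, 3, 3, 2, 1]


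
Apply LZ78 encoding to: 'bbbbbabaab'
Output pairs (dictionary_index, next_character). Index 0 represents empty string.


LZ78 encoding steps:
Dictionary: {0: ''}
Step 1: w='' (idx 0), next='b' -> output (0, 'b'), add 'b' as idx 1
Step 2: w='b' (idx 1), next='b' -> output (1, 'b'), add 'bb' as idx 2
Step 3: w='bb' (idx 2), next='a' -> output (2, 'a'), add 'bba' as idx 3
Step 4: w='b' (idx 1), next='a' -> output (1, 'a'), add 'ba' as idx 4
Step 5: w='' (idx 0), next='a' -> output (0, 'a'), add 'a' as idx 5
Step 6: w='b' (idx 1), end of input -> output (1, '')


Encoded: [(0, 'b'), (1, 'b'), (2, 'a'), (1, 'a'), (0, 'a'), (1, '')]


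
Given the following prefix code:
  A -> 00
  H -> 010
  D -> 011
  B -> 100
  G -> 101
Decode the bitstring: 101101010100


Decoding step by step:
Bits 101 -> G
Bits 101 -> G
Bits 010 -> H
Bits 100 -> B


Decoded message: GGHB


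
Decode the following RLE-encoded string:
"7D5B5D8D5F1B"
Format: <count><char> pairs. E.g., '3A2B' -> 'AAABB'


Expanding each <count><char> pair:
  7D -> 'DDDDDDD'
  5B -> 'BBBBB'
  5D -> 'DDDDD'
  8D -> 'DDDDDDDD'
  5F -> 'FFFFF'
  1B -> 'B'

Decoded = DDDDDDDBBBBBDDDDDDDDDDDDDFFFFFB


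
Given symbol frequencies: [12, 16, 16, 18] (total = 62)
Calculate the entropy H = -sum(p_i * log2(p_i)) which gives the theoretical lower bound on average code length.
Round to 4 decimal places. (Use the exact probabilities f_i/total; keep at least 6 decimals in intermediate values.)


Per-symbol terms -p_i * log2(p_i) with p_i = f_i/62:
  p = 12/62 = 0.193548: log2(p) = -2.369234, -p*log2(p) = 0.458561
  p = 16/62 = 0.258065: log2(p) = -1.954196, -p*log2(p) = 0.504309
  p = 16/62 = 0.258065: log2(p) = -1.954196, -p*log2(p) = 0.504309
  p = 18/62 = 0.290323: log2(p) = -1.784271, -p*log2(p) = 0.518014
H = 0.458561 + 0.504309 + 0.504309 + 0.518014 = 1.985193

H = 1.9852 bits/symbol


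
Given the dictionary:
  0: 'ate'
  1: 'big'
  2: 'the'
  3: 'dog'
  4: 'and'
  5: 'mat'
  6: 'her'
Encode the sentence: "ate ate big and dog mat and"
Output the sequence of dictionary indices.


Look up each word in the dictionary:
  'ate' -> 0
  'ate' -> 0
  'big' -> 1
  'and' -> 4
  'dog' -> 3
  'mat' -> 5
  'and' -> 4

Encoded: [0, 0, 1, 4, 3, 5, 4]


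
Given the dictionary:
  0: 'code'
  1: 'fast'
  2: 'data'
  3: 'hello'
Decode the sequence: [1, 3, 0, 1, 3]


Look up each index in the dictionary:
  1 -> 'fast'
  3 -> 'hello'
  0 -> 'code'
  1 -> 'fast'
  3 -> 'hello'

Decoded: "fast hello code fast hello"


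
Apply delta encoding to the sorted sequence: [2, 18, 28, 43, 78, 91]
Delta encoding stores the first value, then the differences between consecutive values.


First value: 2
Deltas:
  18 - 2 = 16
  28 - 18 = 10
  43 - 28 = 15
  78 - 43 = 35
  91 - 78 = 13


Delta encoded: [2, 16, 10, 15, 35, 13]


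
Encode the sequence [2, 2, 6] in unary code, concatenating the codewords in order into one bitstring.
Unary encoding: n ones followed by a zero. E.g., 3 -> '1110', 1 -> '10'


Encode each number as n ones followed by a terminating 0:
  2 -> 110 (3 bits)
  2 -> 110 (3 bits)
  6 -> 1111110 (7 bits)
Total length = 3 + 3 + 7 = 13 bits.

Unary([2, 2, 6]) = 1101101111110 (13 bits)


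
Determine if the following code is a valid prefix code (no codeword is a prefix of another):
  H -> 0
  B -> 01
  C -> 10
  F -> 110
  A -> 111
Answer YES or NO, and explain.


Checking each pair (does one codeword prefix another?):
  H='0' vs B='01': prefix -- VIOLATION

NO -- this is NOT a valid prefix code. H (0) is a prefix of B (01).


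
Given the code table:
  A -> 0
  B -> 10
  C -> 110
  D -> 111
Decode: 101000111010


Decoding:
10 -> B
10 -> B
0 -> A
0 -> A
111 -> D
0 -> A
10 -> B


Result: BBAADAB


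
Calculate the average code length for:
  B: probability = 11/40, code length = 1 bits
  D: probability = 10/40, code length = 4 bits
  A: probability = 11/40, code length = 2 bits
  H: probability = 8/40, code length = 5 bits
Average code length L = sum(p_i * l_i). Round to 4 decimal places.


Weighted contributions p_i * l_i:
  B: (11/40) * 1 = 11/40
  D: (10/40) * 4 = 40/40
  A: (11/40) * 2 = 22/40
  H: (8/40) * 5 = 40/40
Sum = (11 + 40 + 22 + 40)/40 = 113/40

L = 113/40 = 2.8250 bits/symbol


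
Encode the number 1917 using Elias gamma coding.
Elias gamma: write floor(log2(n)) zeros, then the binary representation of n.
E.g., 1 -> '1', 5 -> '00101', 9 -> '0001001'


num_bits = floor(log2(1917)) + 1 = 11
leading_zeros = num_bits - 1 = 10
binary(1917) = 11101111101

Elias gamma(1917) = '0000000000' + '11101111101' = 000000000011101111101 (21 bits)


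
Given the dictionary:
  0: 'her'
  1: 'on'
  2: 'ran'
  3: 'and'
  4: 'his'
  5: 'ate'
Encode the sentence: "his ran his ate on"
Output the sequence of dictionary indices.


Look up each word in the dictionary:
  'his' -> 4
  'ran' -> 2
  'his' -> 4
  'ate' -> 5
  'on' -> 1

Encoded: [4, 2, 4, 5, 1]


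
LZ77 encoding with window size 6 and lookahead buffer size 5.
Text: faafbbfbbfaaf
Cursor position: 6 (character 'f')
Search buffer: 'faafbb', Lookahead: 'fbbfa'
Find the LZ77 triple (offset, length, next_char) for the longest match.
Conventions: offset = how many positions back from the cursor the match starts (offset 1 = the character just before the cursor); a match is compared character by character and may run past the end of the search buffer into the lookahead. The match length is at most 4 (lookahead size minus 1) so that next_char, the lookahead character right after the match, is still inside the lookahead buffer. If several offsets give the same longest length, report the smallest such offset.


Try each offset into the search buffer:
  offset=1 (pos 5, char 'b'): match length 0
  offset=2 (pos 4, char 'b'): match length 0
  offset=3 (pos 3, char 'f'): match length 4
  offset=4 (pos 2, char 'a'): match length 0
  offset=5 (pos 1, char 'a'): match length 0
  offset=6 (pos 0, char 'f'): match length 1
Longest match has length 4 at offset 3.
next_char = character at position 6 + 4 = 10 -> 'a'

Best match: offset=3, length=4 (matching 'fbbf' starting at position 3)
LZ77 triple: (3, 4, 'a')


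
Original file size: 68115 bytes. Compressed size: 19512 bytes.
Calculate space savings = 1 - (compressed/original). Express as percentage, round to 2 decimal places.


ratio = compressed/original = 19512/68115 = 0.286457
savings = 1 - ratio = 1 - 0.286457 = 0.713543
as a percentage: 0.713543 * 100 = 71.35%

Space savings = 1 - 19512/68115 = 71.35%


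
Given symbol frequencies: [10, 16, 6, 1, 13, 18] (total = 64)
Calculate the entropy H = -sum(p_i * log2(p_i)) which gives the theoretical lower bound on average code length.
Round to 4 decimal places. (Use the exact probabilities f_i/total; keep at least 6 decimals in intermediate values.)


Per-symbol terms -p_i * log2(p_i) with p_i = f_i/64:
  p = 10/64 = 0.156250: log2(p) = -2.678072, -p*log2(p) = 0.418449
  p = 16/64 = 0.250000: log2(p) = -2.000000, -p*log2(p) = 0.500000
  p = 6/64 = 0.093750: log2(p) = -3.415037, -p*log2(p) = 0.320160
  p = 1/64 = 0.015625: log2(p) = -6.000000, -p*log2(p) = 0.093750
  p = 13/64 = 0.203125: log2(p) = -2.299560, -p*log2(p) = 0.467098
  p = 18/64 = 0.281250: log2(p) = -1.830075, -p*log2(p) = 0.514709
H = 0.418449 + 0.500000 + 0.320160 + 0.093750 + 0.467098 + 0.514709 = 2.314166

H = 2.3142 bits/symbol


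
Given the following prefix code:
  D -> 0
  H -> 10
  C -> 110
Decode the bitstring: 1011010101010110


Decoding step by step:
Bits 10 -> H
Bits 110 -> C
Bits 10 -> H
Bits 10 -> H
Bits 10 -> H
Bits 10 -> H
Bits 110 -> C


Decoded message: HCHHHHC


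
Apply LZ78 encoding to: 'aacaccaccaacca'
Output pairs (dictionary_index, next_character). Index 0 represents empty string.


LZ78 encoding steps:
Dictionary: {0: ''}
Step 1: w='' (idx 0), next='a' -> output (0, 'a'), add 'a' as idx 1
Step 2: w='a' (idx 1), next='c' -> output (1, 'c'), add 'ac' as idx 2
Step 3: w='ac' (idx 2), next='c' -> output (2, 'c'), add 'acc' as idx 3
Step 4: w='acc' (idx 3), next='a' -> output (3, 'a'), add 'acca' as idx 4
Step 5: w='acca' (idx 4), end of input -> output (4, '')


Encoded: [(0, 'a'), (1, 'c'), (2, 'c'), (3, 'a'), (4, '')]


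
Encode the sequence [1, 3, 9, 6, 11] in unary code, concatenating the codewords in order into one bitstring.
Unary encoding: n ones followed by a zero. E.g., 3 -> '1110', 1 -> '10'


Encode each number as n ones followed by a terminating 0:
  1 -> 10 (2 bits)
  3 -> 1110 (4 bits)
  9 -> 1111111110 (10 bits)
  6 -> 1111110 (7 bits)
  11 -> 111111111110 (12 bits)
Total length = 2 + 4 + 10 + 7 + 12 = 35 bits.

Unary([1, 3, 9, 6, 11]) = 10111011111111101111110111111111110 (35 bits)


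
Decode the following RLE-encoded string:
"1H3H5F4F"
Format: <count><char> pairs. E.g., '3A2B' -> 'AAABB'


Expanding each <count><char> pair:
  1H -> 'H'
  3H -> 'HHH'
  5F -> 'FFFFF'
  4F -> 'FFFF'

Decoded = HHHHFFFFFFFFF


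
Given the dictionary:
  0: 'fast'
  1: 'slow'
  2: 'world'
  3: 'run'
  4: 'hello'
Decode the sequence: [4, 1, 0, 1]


Look up each index in the dictionary:
  4 -> 'hello'
  1 -> 'slow'
  0 -> 'fast'
  1 -> 'slow'

Decoded: "hello slow fast slow"


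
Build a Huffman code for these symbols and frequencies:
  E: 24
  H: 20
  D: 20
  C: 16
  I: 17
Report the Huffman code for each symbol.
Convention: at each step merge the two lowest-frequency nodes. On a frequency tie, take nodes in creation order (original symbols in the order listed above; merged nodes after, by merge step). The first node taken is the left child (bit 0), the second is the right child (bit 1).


Huffman tree construction:
Step 1: Merge C(16) + I(17) = 33
Step 2: Merge H(20) + D(20) = 40
Step 3: Merge E(24) + (C+I)(33) = 57
Step 4: Merge (H+D)(40) + (E+(C+I))(57) = 97
Read each symbol's code off the tree from the root (left child = 0, right child = 1).

Codes:
  E: 10 (length 2)
  H: 00 (length 2)
  D: 01 (length 2)
  C: 110 (length 3)
  I: 111 (length 3)
Average code length: 227/97 = 2.3402 bits/symbol


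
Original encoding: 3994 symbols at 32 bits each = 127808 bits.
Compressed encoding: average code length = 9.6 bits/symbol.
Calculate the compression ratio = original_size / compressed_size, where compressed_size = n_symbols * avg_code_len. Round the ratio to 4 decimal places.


original_size = n_symbols * orig_bits = 3994 * 32 = 127808 bits
compressed_size = n_symbols * avg_code_len = 3994 * 9.6 = 38342.4 bits
ratio = original_size / compressed_size = 127808 / 38342.4 = 3.3333

Compression ratio = 3.3333


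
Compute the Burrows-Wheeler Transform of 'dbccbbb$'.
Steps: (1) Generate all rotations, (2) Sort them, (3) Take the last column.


Rotations (sorted):
  0: $dbccbbb -> last char: b
  1: b$dbccbb -> last char: b
  2: bb$dbccb -> last char: b
  3: bbb$dbcc -> last char: c
  4: bccbbb$d -> last char: d
  5: cbbb$dbc -> last char: c
  6: ccbbb$db -> last char: b
  7: dbccbbb$ -> last char: $


BWT = bbbcdcb$


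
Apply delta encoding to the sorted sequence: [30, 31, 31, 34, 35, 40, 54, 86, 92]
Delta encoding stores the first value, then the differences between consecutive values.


First value: 30
Deltas:
  31 - 30 = 1
  31 - 31 = 0
  34 - 31 = 3
  35 - 34 = 1
  40 - 35 = 5
  54 - 40 = 14
  86 - 54 = 32
  92 - 86 = 6


Delta encoded: [30, 1, 0, 3, 1, 5, 14, 32, 6]


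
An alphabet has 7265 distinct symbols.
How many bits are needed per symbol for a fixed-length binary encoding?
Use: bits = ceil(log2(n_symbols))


log2(7265) = 12.8267
Bracket: 2^12 = 4096 < 7265 <= 2^13 = 8192
So ceil(log2(7265)) = 13

bits = ceil(log2(7265)) = ceil(12.8267) = 13 bits


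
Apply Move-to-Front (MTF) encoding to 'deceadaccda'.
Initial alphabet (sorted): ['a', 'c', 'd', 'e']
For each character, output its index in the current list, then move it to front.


MTF encoding:
'd': index 2 in ['a', 'c', 'd', 'e'] -> ['d', 'a', 'c', 'e']
'e': index 3 in ['d', 'a', 'c', 'e'] -> ['e', 'd', 'a', 'c']
'c': index 3 in ['e', 'd', 'a', 'c'] -> ['c', 'e', 'd', 'a']
'e': index 1 in ['c', 'e', 'd', 'a'] -> ['e', 'c', 'd', 'a']
'a': index 3 in ['e', 'c', 'd', 'a'] -> ['a', 'e', 'c', 'd']
'd': index 3 in ['a', 'e', 'c', 'd'] -> ['d', 'a', 'e', 'c']
'a': index 1 in ['d', 'a', 'e', 'c'] -> ['a', 'd', 'e', 'c']
'c': index 3 in ['a', 'd', 'e', 'c'] -> ['c', 'a', 'd', 'e']
'c': index 0 in ['c', 'a', 'd', 'e'] -> ['c', 'a', 'd', 'e']
'd': index 2 in ['c', 'a', 'd', 'e'] -> ['d', 'c', 'a', 'e']
'a': index 2 in ['d', 'c', 'a', 'e'] -> ['a', 'd', 'c', 'e']


Output: [2, 3, 3, 1, 3, 3, 1, 3, 0, 2, 2]


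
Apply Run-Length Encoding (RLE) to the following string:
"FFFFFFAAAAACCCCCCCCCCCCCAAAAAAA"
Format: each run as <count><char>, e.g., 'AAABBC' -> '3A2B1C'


Scanning runs left to right:
  i=0: run of 'F' x 6 -> '6F'
  i=6: run of 'A' x 5 -> '5A'
  i=11: run of 'C' x 13 -> '13C'
  i=24: run of 'A' x 7 -> '7A'

RLE = 6F5A13C7A


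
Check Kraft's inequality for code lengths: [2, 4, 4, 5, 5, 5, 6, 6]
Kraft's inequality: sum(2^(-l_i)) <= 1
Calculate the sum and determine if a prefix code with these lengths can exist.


Sum = 2^(-2) + 2^(-4) + 2^(-4) + 2^(-5) + 2^(-5) + 2^(-5) + 2^(-6) + 2^(-6)
    = 0.25 + 0.0625 + 0.0625 + 0.03125 + 0.03125 + 0.03125 + 0.015625 + 0.015625
    = 32/64 = 0.5
Since 0.5 <= 1, Kraft's inequality IS satisfied.
A prefix code with these lengths CAN exist.

Kraft sum = 0.5. Satisfied.


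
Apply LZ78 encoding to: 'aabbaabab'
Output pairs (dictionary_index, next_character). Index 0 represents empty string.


LZ78 encoding steps:
Dictionary: {0: ''}
Step 1: w='' (idx 0), next='a' -> output (0, 'a'), add 'a' as idx 1
Step 2: w='a' (idx 1), next='b' -> output (1, 'b'), add 'ab' as idx 2
Step 3: w='' (idx 0), next='b' -> output (0, 'b'), add 'b' as idx 3
Step 4: w='a' (idx 1), next='a' -> output (1, 'a'), add 'aa' as idx 4
Step 5: w='b' (idx 3), next='a' -> output (3, 'a'), add 'ba' as idx 5
Step 6: w='b' (idx 3), end of input -> output (3, '')


Encoded: [(0, 'a'), (1, 'b'), (0, 'b'), (1, 'a'), (3, 'a'), (3, '')]


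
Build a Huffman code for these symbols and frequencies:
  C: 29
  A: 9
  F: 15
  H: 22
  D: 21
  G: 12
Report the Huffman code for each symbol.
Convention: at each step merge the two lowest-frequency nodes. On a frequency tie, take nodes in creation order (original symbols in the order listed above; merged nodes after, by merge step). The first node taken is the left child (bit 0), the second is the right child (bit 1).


Huffman tree construction:
Step 1: Merge A(9) + G(12) = 21
Step 2: Merge F(15) + D(21) = 36
Step 3: Merge (A+G)(21) + H(22) = 43
Step 4: Merge C(29) + (F+D)(36) = 65
Step 5: Merge ((A+G)+H)(43) + (C+(F+D))(65) = 108
Read each symbol's code off the tree from the root (left child = 0, right child = 1).

Codes:
  C: 10 (length 2)
  A: 000 (length 3)
  F: 110 (length 3)
  H: 01 (length 2)
  D: 111 (length 3)
  G: 001 (length 3)
Average code length: 273/108 = 2.5278 bits/symbol


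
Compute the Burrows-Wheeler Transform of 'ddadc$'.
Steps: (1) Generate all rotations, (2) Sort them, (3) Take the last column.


Rotations (sorted):
  0: $ddadc -> last char: c
  1: adc$dd -> last char: d
  2: c$ddad -> last char: d
  3: dadc$d -> last char: d
  4: dc$dda -> last char: a
  5: ddadc$ -> last char: $


BWT = cddda$


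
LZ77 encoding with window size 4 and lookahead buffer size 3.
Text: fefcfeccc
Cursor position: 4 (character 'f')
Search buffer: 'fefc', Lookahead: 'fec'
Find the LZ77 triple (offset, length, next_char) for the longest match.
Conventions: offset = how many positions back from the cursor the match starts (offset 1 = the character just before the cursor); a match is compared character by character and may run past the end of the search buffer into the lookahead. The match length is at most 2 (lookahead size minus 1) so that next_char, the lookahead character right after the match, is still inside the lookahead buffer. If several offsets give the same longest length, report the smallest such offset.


Try each offset into the search buffer:
  offset=1 (pos 3, char 'c'): match length 0
  offset=2 (pos 2, char 'f'): match length 1
  offset=3 (pos 1, char 'e'): match length 0
  offset=4 (pos 0, char 'f'): match length 2
Longest match has length 2 at offset 4.
next_char = character at position 4 + 2 = 6 -> 'c'

Best match: offset=4, length=2 (matching 'fe' starting at position 0)
LZ77 triple: (4, 2, 'c')


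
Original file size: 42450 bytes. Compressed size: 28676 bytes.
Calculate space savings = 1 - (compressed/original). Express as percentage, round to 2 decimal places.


ratio = compressed/original = 28676/42450 = 0.675524
savings = 1 - ratio = 1 - 0.675524 = 0.324476
as a percentage: 0.324476 * 100 = 32.45%

Space savings = 1 - 28676/42450 = 32.45%


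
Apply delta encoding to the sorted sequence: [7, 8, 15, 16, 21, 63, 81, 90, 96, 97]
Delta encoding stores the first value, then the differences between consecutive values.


First value: 7
Deltas:
  8 - 7 = 1
  15 - 8 = 7
  16 - 15 = 1
  21 - 16 = 5
  63 - 21 = 42
  81 - 63 = 18
  90 - 81 = 9
  96 - 90 = 6
  97 - 96 = 1


Delta encoded: [7, 1, 7, 1, 5, 42, 18, 9, 6, 1]


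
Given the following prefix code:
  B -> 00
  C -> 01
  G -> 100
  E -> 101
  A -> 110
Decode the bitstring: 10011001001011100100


Decoding step by step:
Bits 100 -> G
Bits 110 -> A
Bits 01 -> C
Bits 00 -> B
Bits 101 -> E
Bits 110 -> A
Bits 01 -> C
Bits 00 -> B


Decoded message: GACBEACB


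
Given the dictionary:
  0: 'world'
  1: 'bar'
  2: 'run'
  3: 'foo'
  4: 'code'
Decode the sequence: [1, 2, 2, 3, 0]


Look up each index in the dictionary:
  1 -> 'bar'
  2 -> 'run'
  2 -> 'run'
  3 -> 'foo'
  0 -> 'world'

Decoded: "bar run run foo world"


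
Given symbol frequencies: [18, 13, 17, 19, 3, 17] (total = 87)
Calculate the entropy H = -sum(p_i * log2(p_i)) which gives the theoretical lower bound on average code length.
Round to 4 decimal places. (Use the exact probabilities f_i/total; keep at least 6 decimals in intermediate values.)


Per-symbol terms -p_i * log2(p_i) with p_i = f_i/87:
  p = 18/87 = 0.206897: log2(p) = -2.273018, -p*log2(p) = 0.470280
  p = 13/87 = 0.149425: log2(p) = -2.742504, -p*log2(p) = 0.409799
  p = 17/87 = 0.195402: log2(p) = -2.355481, -p*log2(p) = 0.460266
  p = 19/87 = 0.218391: log2(p) = -2.195016, -p*log2(p) = 0.479371
  p = 3/87 = 0.034483: log2(p) = -4.857981, -p*log2(p) = 0.167517
  p = 17/87 = 0.195402: log2(p) = -2.355481, -p*log2(p) = 0.460266
H = 0.470280 + 0.409799 + 0.460266 + 0.479371 + 0.167517 + 0.460266 = 2.447499

H = 2.4475 bits/symbol


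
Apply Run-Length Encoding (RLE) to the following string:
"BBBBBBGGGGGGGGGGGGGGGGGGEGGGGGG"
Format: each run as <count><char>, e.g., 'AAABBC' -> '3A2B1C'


Scanning runs left to right:
  i=0: run of 'B' x 6 -> '6B'
  i=6: run of 'G' x 18 -> '18G'
  i=24: run of 'E' x 1 -> '1E'
  i=25: run of 'G' x 6 -> '6G'

RLE = 6B18G1E6G


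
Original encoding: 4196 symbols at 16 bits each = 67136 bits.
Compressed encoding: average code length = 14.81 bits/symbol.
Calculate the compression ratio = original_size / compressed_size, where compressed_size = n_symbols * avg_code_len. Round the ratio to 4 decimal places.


original_size = n_symbols * orig_bits = 4196 * 16 = 67136 bits
compressed_size = n_symbols * avg_code_len = 4196 * 14.81 = 62142.76 bits
ratio = original_size / compressed_size = 67136 / 62142.76 = 1.0804

Compression ratio = 1.0804


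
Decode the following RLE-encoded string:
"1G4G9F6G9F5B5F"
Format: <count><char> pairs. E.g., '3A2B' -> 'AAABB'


Expanding each <count><char> pair:
  1G -> 'G'
  4G -> 'GGGG'
  9F -> 'FFFFFFFFF'
  6G -> 'GGGGGG'
  9F -> 'FFFFFFFFF'
  5B -> 'BBBBB'
  5F -> 'FFFFF'

Decoded = GGGGGFFFFFFFFFGGGGGGFFFFFFFFFBBBBBFFFFF


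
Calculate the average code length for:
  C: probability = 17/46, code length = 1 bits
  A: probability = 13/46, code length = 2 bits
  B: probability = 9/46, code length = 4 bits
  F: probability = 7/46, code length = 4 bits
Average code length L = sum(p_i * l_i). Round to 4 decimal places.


Weighted contributions p_i * l_i:
  C: (17/46) * 1 = 17/46
  A: (13/46) * 2 = 26/46
  B: (9/46) * 4 = 36/46
  F: (7/46) * 4 = 28/46
Sum = (17 + 26 + 36 + 28)/46 = 107/46

L = 107/46 = 2.3261 bits/symbol


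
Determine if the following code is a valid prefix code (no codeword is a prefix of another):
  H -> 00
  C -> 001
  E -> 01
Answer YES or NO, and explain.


Checking each pair (does one codeword prefix another?):
  H='00' vs C='001': prefix -- VIOLATION

NO -- this is NOT a valid prefix code. H (00) is a prefix of C (001).


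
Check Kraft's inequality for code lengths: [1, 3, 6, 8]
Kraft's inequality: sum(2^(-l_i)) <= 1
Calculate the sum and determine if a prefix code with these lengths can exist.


Sum = 2^(-1) + 2^(-3) + 2^(-6) + 2^(-8)
    = 0.5 + 0.125 + 0.015625 + 0.00390625
    = 165/256 = 0.64453125
Since 0.64453125 <= 1, Kraft's inequality IS satisfied.
A prefix code with these lengths CAN exist.

Kraft sum = 0.64453125. Satisfied.


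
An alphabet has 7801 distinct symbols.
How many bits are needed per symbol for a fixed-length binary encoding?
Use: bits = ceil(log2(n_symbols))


log2(7801) = 12.9294
Bracket: 2^12 = 4096 < 7801 <= 2^13 = 8192
So ceil(log2(7801)) = 13

bits = ceil(log2(7801)) = ceil(12.9294) = 13 bits


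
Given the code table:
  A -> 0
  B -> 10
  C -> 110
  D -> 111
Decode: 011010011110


Decoding:
0 -> A
110 -> C
10 -> B
0 -> A
111 -> D
10 -> B


Result: ACBADB


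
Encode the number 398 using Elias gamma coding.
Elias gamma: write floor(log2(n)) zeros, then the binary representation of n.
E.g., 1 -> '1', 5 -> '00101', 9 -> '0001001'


num_bits = floor(log2(398)) + 1 = 9
leading_zeros = num_bits - 1 = 8
binary(398) = 110001110

Elias gamma(398) = '00000000' + '110001110' = 00000000110001110 (17 bits)


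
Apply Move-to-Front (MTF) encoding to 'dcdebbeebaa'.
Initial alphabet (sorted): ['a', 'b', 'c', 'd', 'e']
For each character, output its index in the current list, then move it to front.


MTF encoding:
'd': index 3 in ['a', 'b', 'c', 'd', 'e'] -> ['d', 'a', 'b', 'c', 'e']
'c': index 3 in ['d', 'a', 'b', 'c', 'e'] -> ['c', 'd', 'a', 'b', 'e']
'd': index 1 in ['c', 'd', 'a', 'b', 'e'] -> ['d', 'c', 'a', 'b', 'e']
'e': index 4 in ['d', 'c', 'a', 'b', 'e'] -> ['e', 'd', 'c', 'a', 'b']
'b': index 4 in ['e', 'd', 'c', 'a', 'b'] -> ['b', 'e', 'd', 'c', 'a']
'b': index 0 in ['b', 'e', 'd', 'c', 'a'] -> ['b', 'e', 'd', 'c', 'a']
'e': index 1 in ['b', 'e', 'd', 'c', 'a'] -> ['e', 'b', 'd', 'c', 'a']
'e': index 0 in ['e', 'b', 'd', 'c', 'a'] -> ['e', 'b', 'd', 'c', 'a']
'b': index 1 in ['e', 'b', 'd', 'c', 'a'] -> ['b', 'e', 'd', 'c', 'a']
'a': index 4 in ['b', 'e', 'd', 'c', 'a'] -> ['a', 'b', 'e', 'd', 'c']
'a': index 0 in ['a', 'b', 'e', 'd', 'c'] -> ['a', 'b', 'e', 'd', 'c']


Output: [3, 3, 1, 4, 4, 0, 1, 0, 1, 4, 0]


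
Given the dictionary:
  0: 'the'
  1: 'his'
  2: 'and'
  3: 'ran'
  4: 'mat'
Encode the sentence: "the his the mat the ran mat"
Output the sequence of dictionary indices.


Look up each word in the dictionary:
  'the' -> 0
  'his' -> 1
  'the' -> 0
  'mat' -> 4
  'the' -> 0
  'ran' -> 3
  'mat' -> 4

Encoded: [0, 1, 0, 4, 0, 3, 4]


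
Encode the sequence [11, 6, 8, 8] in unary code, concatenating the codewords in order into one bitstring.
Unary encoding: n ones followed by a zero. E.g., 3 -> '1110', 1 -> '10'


Encode each number as n ones followed by a terminating 0:
  11 -> 111111111110 (12 bits)
  6 -> 1111110 (7 bits)
  8 -> 111111110 (9 bits)
  8 -> 111111110 (9 bits)
Total length = 12 + 7 + 9 + 9 = 37 bits.

Unary([11, 6, 8, 8]) = 1111111111101111110111111110111111110 (37 bits)


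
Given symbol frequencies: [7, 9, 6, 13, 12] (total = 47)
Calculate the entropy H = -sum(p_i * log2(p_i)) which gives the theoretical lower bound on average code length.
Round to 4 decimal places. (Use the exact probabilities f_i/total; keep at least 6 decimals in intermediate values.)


Per-symbol terms -p_i * log2(p_i) with p_i = f_i/47:
  p = 7/47 = 0.148936: log2(p) = -2.747234, -p*log2(p) = 0.409163
  p = 9/47 = 0.191489: log2(p) = -2.384664, -p*log2(p) = 0.456638
  p = 6/47 = 0.127660: log2(p) = -2.969626, -p*log2(p) = 0.379101
  p = 13/47 = 0.276596: log2(p) = -1.854149, -p*log2(p) = 0.512850
  p = 12/47 = 0.255319: log2(p) = -1.969626, -p*log2(p) = 0.502883
H = 0.409163 + 0.456638 + 0.379101 + 0.512850 + 0.502883 = 2.260635

H = 2.2606 bits/symbol


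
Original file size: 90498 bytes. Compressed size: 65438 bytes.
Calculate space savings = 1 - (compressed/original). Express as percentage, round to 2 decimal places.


ratio = compressed/original = 65438/90498 = 0.723088
savings = 1 - ratio = 1 - 0.723088 = 0.276912
as a percentage: 0.276912 * 100 = 27.69%

Space savings = 1 - 65438/90498 = 27.69%


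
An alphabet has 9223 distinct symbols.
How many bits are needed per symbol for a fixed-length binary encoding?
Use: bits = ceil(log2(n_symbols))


log2(9223) = 13.171
Bracket: 2^13 = 8192 < 9223 <= 2^14 = 16384
So ceil(log2(9223)) = 14

bits = ceil(log2(9223)) = ceil(13.171) = 14 bits


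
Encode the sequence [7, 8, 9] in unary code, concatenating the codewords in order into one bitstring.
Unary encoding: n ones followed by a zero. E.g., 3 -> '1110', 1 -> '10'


Encode each number as n ones followed by a terminating 0:
  7 -> 11111110 (8 bits)
  8 -> 111111110 (9 bits)
  9 -> 1111111110 (10 bits)
Total length = 8 + 9 + 10 = 27 bits.

Unary([7, 8, 9]) = 111111101111111101111111110 (27 bits)


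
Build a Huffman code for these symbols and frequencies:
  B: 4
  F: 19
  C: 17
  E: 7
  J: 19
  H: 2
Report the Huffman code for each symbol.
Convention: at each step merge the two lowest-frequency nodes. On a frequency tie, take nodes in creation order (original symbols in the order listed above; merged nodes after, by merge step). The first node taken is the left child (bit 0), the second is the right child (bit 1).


Huffman tree construction:
Step 1: Merge H(2) + B(4) = 6
Step 2: Merge (H+B)(6) + E(7) = 13
Step 3: Merge ((H+B)+E)(13) + C(17) = 30
Step 4: Merge F(19) + J(19) = 38
Step 5: Merge (((H+B)+E)+C)(30) + (F+J)(38) = 68
Read each symbol's code off the tree from the root (left child = 0, right child = 1).

Codes:
  B: 0001 (length 4)
  F: 10 (length 2)
  C: 01 (length 2)
  E: 001 (length 3)
  J: 11 (length 2)
  H: 0000 (length 4)
Average code length: 155/68 = 2.2794 bits/symbol


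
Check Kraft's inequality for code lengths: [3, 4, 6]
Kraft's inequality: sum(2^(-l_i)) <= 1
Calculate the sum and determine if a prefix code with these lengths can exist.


Sum = 2^(-3) + 2^(-4) + 2^(-6)
    = 0.125 + 0.0625 + 0.015625
    = 13/64 = 0.203125
Since 0.203125 <= 1, Kraft's inequality IS satisfied.
A prefix code with these lengths CAN exist.

Kraft sum = 0.203125. Satisfied.


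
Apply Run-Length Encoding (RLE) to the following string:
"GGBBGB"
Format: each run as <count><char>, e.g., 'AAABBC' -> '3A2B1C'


Scanning runs left to right:
  i=0: run of 'G' x 2 -> '2G'
  i=2: run of 'B' x 2 -> '2B'
  i=4: run of 'G' x 1 -> '1G'
  i=5: run of 'B' x 1 -> '1B'

RLE = 2G2B1G1B


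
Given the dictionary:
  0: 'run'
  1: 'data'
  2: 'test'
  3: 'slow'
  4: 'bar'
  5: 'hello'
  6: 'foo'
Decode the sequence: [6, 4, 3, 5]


Look up each index in the dictionary:
  6 -> 'foo'
  4 -> 'bar'
  3 -> 'slow'
  5 -> 'hello'

Decoded: "foo bar slow hello"


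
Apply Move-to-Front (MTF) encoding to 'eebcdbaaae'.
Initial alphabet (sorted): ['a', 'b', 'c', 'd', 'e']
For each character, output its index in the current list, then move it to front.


MTF encoding:
'e': index 4 in ['a', 'b', 'c', 'd', 'e'] -> ['e', 'a', 'b', 'c', 'd']
'e': index 0 in ['e', 'a', 'b', 'c', 'd'] -> ['e', 'a', 'b', 'c', 'd']
'b': index 2 in ['e', 'a', 'b', 'c', 'd'] -> ['b', 'e', 'a', 'c', 'd']
'c': index 3 in ['b', 'e', 'a', 'c', 'd'] -> ['c', 'b', 'e', 'a', 'd']
'd': index 4 in ['c', 'b', 'e', 'a', 'd'] -> ['d', 'c', 'b', 'e', 'a']
'b': index 2 in ['d', 'c', 'b', 'e', 'a'] -> ['b', 'd', 'c', 'e', 'a']
'a': index 4 in ['b', 'd', 'c', 'e', 'a'] -> ['a', 'b', 'd', 'c', 'e']
'a': index 0 in ['a', 'b', 'd', 'c', 'e'] -> ['a', 'b', 'd', 'c', 'e']
'a': index 0 in ['a', 'b', 'd', 'c', 'e'] -> ['a', 'b', 'd', 'c', 'e']
'e': index 4 in ['a', 'b', 'd', 'c', 'e'] -> ['e', 'a', 'b', 'd', 'c']


Output: [4, 0, 2, 3, 4, 2, 4, 0, 0, 4]


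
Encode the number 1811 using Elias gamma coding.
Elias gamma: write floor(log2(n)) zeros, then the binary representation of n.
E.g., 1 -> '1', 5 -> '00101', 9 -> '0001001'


num_bits = floor(log2(1811)) + 1 = 11
leading_zeros = num_bits - 1 = 10
binary(1811) = 11100010011

Elias gamma(1811) = '0000000000' + '11100010011' = 000000000011100010011 (21 bits)
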